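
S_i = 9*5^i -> [9, 45, 225, 1125, 5625]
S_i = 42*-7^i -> [42, -294, 2058, -14406, 100842]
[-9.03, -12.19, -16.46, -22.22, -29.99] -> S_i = -9.03*1.35^i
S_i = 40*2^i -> [40, 80, 160, 320, 640]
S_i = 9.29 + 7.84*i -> [9.29, 17.13, 24.97, 32.81, 40.65]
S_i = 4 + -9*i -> [4, -5, -14, -23, -32]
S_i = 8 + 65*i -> [8, 73, 138, 203, 268]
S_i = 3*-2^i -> [3, -6, 12, -24, 48]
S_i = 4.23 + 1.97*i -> [4.23, 6.2, 8.17, 10.14, 12.11]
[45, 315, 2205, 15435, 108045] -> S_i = 45*7^i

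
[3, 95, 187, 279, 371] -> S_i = 3 + 92*i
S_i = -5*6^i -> [-5, -30, -180, -1080, -6480]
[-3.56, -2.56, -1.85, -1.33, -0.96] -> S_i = -3.56*0.72^i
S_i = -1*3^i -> [-1, -3, -9, -27, -81]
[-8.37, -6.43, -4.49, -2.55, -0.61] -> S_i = -8.37 + 1.94*i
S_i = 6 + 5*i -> [6, 11, 16, 21, 26]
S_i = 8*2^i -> [8, 16, 32, 64, 128]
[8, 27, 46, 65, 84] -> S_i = 8 + 19*i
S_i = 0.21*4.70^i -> [0.21, 0.99, 4.64, 21.8, 102.47]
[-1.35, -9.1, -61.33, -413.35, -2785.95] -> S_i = -1.35*6.74^i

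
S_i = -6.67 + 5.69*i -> [-6.67, -0.98, 4.71, 10.4, 16.09]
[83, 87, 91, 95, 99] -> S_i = 83 + 4*i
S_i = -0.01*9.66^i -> [-0.01, -0.1, -0.93, -9.01, -87.08]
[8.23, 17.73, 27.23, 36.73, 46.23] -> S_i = 8.23 + 9.50*i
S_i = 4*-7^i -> [4, -28, 196, -1372, 9604]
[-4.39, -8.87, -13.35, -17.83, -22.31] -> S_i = -4.39 + -4.48*i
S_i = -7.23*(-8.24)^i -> [-7.23, 59.58, -490.9, 4045.01, -33330.91]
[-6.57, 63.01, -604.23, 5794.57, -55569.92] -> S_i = -6.57*(-9.59)^i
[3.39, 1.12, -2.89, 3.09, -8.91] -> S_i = Random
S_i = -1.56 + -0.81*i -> [-1.56, -2.37, -3.18, -3.99, -4.8]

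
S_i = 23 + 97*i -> [23, 120, 217, 314, 411]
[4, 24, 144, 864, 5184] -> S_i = 4*6^i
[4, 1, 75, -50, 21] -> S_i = Random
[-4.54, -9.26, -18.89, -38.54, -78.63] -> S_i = -4.54*2.04^i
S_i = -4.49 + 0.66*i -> [-4.49, -3.83, -3.17, -2.51, -1.85]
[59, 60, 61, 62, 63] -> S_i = 59 + 1*i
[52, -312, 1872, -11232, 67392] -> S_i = 52*-6^i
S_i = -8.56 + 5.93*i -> [-8.56, -2.63, 3.3, 9.23, 15.16]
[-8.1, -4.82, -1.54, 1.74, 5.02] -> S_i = -8.10 + 3.28*i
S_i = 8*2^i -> [8, 16, 32, 64, 128]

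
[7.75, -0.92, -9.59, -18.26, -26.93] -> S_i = 7.75 + -8.67*i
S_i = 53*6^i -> [53, 318, 1908, 11448, 68688]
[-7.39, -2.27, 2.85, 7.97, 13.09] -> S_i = -7.39 + 5.12*i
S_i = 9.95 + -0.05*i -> [9.95, 9.9, 9.85, 9.8, 9.75]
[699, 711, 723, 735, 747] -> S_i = 699 + 12*i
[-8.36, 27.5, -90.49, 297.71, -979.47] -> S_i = -8.36*(-3.29)^i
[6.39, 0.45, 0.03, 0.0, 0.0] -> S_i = 6.39*0.07^i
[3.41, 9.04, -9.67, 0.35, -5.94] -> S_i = Random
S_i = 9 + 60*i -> [9, 69, 129, 189, 249]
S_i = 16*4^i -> [16, 64, 256, 1024, 4096]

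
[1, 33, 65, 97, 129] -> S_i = 1 + 32*i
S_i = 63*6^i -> [63, 378, 2268, 13608, 81648]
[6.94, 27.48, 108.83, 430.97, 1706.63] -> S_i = 6.94*3.96^i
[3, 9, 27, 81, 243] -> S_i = 3*3^i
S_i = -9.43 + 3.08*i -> [-9.43, -6.35, -3.27, -0.19, 2.89]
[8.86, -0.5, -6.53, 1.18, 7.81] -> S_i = Random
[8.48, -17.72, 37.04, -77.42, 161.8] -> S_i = 8.48*(-2.09)^i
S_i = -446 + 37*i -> [-446, -409, -372, -335, -298]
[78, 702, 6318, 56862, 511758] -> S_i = 78*9^i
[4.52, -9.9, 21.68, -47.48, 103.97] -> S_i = 4.52*(-2.19)^i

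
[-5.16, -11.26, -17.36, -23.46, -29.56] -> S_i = -5.16 + -6.10*i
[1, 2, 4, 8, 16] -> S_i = 1*2^i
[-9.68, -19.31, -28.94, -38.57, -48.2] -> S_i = -9.68 + -9.63*i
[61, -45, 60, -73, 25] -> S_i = Random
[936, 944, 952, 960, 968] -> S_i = 936 + 8*i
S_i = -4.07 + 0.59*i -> [-4.07, -3.48, -2.89, -2.3, -1.71]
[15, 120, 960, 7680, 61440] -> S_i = 15*8^i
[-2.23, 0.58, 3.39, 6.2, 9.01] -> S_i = -2.23 + 2.81*i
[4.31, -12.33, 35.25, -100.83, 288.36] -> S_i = 4.31*(-2.86)^i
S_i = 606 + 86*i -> [606, 692, 778, 864, 950]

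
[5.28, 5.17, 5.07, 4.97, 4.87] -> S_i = 5.28*0.98^i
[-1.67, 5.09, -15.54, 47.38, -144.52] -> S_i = -1.67*(-3.05)^i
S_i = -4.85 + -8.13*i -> [-4.85, -12.98, -21.11, -29.24, -37.37]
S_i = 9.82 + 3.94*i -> [9.82, 13.76, 17.7, 21.64, 25.58]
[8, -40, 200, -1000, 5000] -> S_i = 8*-5^i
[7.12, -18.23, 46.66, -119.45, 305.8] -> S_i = 7.12*(-2.56)^i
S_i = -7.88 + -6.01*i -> [-7.88, -13.89, -19.9, -25.91, -31.92]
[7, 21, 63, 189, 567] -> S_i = 7*3^i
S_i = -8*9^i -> [-8, -72, -648, -5832, -52488]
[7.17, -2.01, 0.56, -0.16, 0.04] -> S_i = 7.17*(-0.28)^i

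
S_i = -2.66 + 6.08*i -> [-2.66, 3.42, 9.5, 15.58, 21.66]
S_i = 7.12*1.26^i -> [7.12, 8.97, 11.3, 14.24, 17.95]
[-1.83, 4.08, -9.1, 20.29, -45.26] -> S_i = -1.83*(-2.23)^i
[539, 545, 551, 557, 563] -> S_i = 539 + 6*i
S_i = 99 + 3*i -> [99, 102, 105, 108, 111]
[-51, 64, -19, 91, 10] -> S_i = Random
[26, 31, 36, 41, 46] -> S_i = 26 + 5*i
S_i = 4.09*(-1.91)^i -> [4.09, -7.81, 14.92, -28.5, 54.43]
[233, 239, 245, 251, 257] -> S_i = 233 + 6*i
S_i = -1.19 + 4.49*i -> [-1.19, 3.3, 7.79, 12.28, 16.77]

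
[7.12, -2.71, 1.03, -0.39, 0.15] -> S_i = 7.12*(-0.38)^i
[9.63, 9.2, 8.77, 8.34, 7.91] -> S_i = 9.63 + -0.43*i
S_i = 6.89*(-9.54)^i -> [6.89, -65.73, 627.07, -5982.25, 57070.64]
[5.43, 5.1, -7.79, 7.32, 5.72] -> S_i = Random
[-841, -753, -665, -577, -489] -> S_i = -841 + 88*i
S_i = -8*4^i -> [-8, -32, -128, -512, -2048]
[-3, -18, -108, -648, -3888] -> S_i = -3*6^i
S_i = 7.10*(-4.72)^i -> [7.1, -33.51, 158.18, -746.59, 3523.92]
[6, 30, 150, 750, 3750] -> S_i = 6*5^i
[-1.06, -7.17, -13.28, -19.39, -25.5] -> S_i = -1.06 + -6.11*i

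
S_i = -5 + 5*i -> [-5, 0, 5, 10, 15]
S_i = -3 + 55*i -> [-3, 52, 107, 162, 217]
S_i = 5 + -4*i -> [5, 1, -3, -7, -11]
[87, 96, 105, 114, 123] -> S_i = 87 + 9*i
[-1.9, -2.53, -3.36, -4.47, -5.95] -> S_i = -1.90*1.33^i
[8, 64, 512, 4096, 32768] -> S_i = 8*8^i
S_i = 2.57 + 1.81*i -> [2.57, 4.38, 6.19, 8.0, 9.81]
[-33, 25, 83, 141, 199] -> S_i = -33 + 58*i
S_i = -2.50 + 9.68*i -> [-2.5, 7.18, 16.86, 26.54, 36.22]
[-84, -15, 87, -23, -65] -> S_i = Random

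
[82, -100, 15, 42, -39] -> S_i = Random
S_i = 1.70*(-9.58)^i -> [1.7, -16.29, 156.02, -1494.67, 14318.94]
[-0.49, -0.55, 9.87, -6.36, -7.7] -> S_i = Random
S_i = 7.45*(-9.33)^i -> [7.45, -69.51, 648.51, -6050.64, 56452.46]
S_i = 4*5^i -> [4, 20, 100, 500, 2500]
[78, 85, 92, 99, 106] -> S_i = 78 + 7*i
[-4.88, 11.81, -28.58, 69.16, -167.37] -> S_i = -4.88*(-2.42)^i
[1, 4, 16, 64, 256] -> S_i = 1*4^i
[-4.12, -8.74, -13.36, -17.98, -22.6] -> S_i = -4.12 + -4.62*i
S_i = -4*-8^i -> [-4, 32, -256, 2048, -16384]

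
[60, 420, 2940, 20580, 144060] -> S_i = 60*7^i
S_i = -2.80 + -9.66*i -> [-2.8, -12.46, -22.12, -31.78, -41.44]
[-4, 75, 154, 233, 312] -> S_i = -4 + 79*i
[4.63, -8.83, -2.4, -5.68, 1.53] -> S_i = Random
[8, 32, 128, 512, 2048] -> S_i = 8*4^i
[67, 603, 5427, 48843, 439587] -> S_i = 67*9^i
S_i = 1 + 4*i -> [1, 5, 9, 13, 17]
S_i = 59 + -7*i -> [59, 52, 45, 38, 31]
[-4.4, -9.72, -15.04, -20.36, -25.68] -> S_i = -4.40 + -5.32*i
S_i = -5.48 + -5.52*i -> [-5.48, -11.0, -16.52, -22.04, -27.56]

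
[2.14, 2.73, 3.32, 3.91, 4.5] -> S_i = 2.14 + 0.59*i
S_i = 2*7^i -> [2, 14, 98, 686, 4802]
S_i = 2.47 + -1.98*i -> [2.47, 0.49, -1.49, -3.47, -5.45]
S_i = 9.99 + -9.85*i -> [9.99, 0.14, -9.71, -19.56, -29.41]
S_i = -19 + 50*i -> [-19, 31, 81, 131, 181]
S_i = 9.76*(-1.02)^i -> [9.76, -9.96, 10.15, -10.36, 10.56]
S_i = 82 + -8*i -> [82, 74, 66, 58, 50]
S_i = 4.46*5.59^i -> [4.46, 24.93, 139.37, 779.06, 4354.94]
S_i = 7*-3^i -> [7, -21, 63, -189, 567]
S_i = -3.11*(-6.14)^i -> [-3.11, 19.1, -117.25, 719.89, -4420.12]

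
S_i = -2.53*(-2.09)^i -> [-2.53, 5.29, -11.05, 23.1, -48.27]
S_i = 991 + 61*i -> [991, 1052, 1113, 1174, 1235]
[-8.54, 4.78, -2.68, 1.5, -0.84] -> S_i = -8.54*(-0.56)^i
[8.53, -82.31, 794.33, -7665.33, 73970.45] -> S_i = 8.53*(-9.65)^i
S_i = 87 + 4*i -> [87, 91, 95, 99, 103]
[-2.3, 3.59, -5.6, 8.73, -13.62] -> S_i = -2.30*(-1.56)^i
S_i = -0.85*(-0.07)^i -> [-0.85, 0.06, -0.0, 0.0, -0.0]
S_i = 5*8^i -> [5, 40, 320, 2560, 20480]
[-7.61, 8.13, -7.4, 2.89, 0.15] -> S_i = Random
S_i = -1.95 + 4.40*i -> [-1.95, 2.45, 6.85, 11.25, 15.65]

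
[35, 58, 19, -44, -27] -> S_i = Random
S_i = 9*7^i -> [9, 63, 441, 3087, 21609]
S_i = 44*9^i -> [44, 396, 3564, 32076, 288684]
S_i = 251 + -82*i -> [251, 169, 87, 5, -77]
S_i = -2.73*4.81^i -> [-2.73, -13.13, -63.16, -303.81, -1461.31]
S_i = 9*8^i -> [9, 72, 576, 4608, 36864]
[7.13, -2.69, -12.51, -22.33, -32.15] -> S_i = 7.13 + -9.82*i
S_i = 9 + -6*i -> [9, 3, -3, -9, -15]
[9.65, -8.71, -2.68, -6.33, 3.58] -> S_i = Random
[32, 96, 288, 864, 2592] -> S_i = 32*3^i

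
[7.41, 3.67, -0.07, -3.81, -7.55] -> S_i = 7.41 + -3.74*i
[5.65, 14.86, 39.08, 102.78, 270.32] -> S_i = 5.65*2.63^i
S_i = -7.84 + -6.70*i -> [-7.84, -14.54, -21.24, -27.94, -34.64]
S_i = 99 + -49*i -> [99, 50, 1, -48, -97]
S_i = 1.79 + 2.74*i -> [1.79, 4.53, 7.27, 10.01, 12.75]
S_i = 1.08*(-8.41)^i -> [1.08, -9.08, 76.39, -642.41, 5402.66]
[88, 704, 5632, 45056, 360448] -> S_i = 88*8^i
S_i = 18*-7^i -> [18, -126, 882, -6174, 43218]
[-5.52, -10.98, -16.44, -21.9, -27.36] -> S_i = -5.52 + -5.46*i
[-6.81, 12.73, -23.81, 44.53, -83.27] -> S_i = -6.81*(-1.87)^i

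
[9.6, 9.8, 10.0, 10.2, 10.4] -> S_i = 9.60 + 0.20*i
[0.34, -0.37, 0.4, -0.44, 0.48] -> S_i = 0.34*(-1.09)^i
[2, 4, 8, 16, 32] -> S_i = 2*2^i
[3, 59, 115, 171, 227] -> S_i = 3 + 56*i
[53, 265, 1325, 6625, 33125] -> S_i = 53*5^i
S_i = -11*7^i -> [-11, -77, -539, -3773, -26411]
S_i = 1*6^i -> [1, 6, 36, 216, 1296]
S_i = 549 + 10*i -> [549, 559, 569, 579, 589]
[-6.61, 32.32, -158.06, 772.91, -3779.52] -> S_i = -6.61*(-4.89)^i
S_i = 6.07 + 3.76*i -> [6.07, 9.83, 13.59, 17.35, 21.11]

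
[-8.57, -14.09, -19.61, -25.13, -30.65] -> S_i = -8.57 + -5.52*i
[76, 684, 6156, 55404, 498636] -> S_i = 76*9^i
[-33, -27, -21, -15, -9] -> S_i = -33 + 6*i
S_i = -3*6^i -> [-3, -18, -108, -648, -3888]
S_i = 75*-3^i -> [75, -225, 675, -2025, 6075]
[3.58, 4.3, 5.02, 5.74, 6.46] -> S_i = 3.58 + 0.72*i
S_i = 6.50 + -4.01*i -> [6.5, 2.49, -1.52, -5.53, -9.54]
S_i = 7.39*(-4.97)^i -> [7.39, -36.73, 182.54, -907.22, 4508.89]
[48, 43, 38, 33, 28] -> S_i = 48 + -5*i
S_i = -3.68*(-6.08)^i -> [-3.68, 22.37, -136.04, 827.1, -5028.77]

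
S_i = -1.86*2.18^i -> [-1.86, -4.05, -8.84, -19.27, -42.01]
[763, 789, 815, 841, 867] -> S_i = 763 + 26*i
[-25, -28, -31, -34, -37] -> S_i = -25 + -3*i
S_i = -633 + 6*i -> [-633, -627, -621, -615, -609]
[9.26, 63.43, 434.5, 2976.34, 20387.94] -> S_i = 9.26*6.85^i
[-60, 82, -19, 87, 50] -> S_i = Random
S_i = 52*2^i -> [52, 104, 208, 416, 832]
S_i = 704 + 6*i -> [704, 710, 716, 722, 728]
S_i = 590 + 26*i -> [590, 616, 642, 668, 694]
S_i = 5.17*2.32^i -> [5.17, 11.99, 27.83, 64.56, 149.78]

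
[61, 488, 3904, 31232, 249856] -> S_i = 61*8^i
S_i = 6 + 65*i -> [6, 71, 136, 201, 266]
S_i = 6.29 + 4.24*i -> [6.29, 10.53, 14.77, 19.01, 23.25]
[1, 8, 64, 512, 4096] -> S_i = 1*8^i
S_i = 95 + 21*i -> [95, 116, 137, 158, 179]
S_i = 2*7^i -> [2, 14, 98, 686, 4802]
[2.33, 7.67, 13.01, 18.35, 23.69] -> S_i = 2.33 + 5.34*i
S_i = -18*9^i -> [-18, -162, -1458, -13122, -118098]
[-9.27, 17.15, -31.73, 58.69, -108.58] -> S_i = -9.27*(-1.85)^i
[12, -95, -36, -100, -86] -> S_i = Random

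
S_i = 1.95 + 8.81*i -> [1.95, 10.76, 19.57, 28.38, 37.19]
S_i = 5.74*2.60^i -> [5.74, 14.92, 38.8, 100.89, 262.3]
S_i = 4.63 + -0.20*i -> [4.63, 4.43, 4.23, 4.03, 3.83]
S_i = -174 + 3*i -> [-174, -171, -168, -165, -162]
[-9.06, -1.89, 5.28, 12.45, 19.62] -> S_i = -9.06 + 7.17*i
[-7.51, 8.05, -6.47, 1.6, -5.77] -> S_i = Random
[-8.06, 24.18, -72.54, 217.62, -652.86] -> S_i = -8.06*(-3.00)^i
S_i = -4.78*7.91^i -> [-4.78, -37.81, -299.08, -2365.69, -18712.59]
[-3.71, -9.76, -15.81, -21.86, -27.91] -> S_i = -3.71 + -6.05*i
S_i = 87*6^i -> [87, 522, 3132, 18792, 112752]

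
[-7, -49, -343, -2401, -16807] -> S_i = -7*7^i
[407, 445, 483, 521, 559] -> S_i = 407 + 38*i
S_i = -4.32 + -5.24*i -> [-4.32, -9.56, -14.8, -20.04, -25.28]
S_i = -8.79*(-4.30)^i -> [-8.79, 37.8, -162.53, 698.87, -3005.13]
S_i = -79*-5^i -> [-79, 395, -1975, 9875, -49375]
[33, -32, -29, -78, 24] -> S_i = Random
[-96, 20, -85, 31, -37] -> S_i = Random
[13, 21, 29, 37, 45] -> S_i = 13 + 8*i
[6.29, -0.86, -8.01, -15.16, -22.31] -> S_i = 6.29 + -7.15*i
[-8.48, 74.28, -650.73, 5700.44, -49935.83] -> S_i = -8.48*(-8.76)^i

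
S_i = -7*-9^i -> [-7, 63, -567, 5103, -45927]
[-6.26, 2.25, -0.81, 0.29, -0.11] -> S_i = -6.26*(-0.36)^i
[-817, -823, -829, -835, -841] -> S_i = -817 + -6*i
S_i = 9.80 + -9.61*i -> [9.8, 0.19, -9.42, -19.03, -28.64]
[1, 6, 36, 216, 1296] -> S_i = 1*6^i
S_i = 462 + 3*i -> [462, 465, 468, 471, 474]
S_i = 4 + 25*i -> [4, 29, 54, 79, 104]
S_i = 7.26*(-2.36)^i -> [7.26, -17.13, 40.44, -95.43, 225.21]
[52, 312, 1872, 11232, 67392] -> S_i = 52*6^i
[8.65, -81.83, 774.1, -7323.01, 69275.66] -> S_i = 8.65*(-9.46)^i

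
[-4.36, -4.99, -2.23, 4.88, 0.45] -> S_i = Random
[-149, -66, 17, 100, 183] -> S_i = -149 + 83*i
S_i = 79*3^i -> [79, 237, 711, 2133, 6399]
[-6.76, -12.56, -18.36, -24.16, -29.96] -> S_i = -6.76 + -5.80*i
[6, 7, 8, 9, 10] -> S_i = 6 + 1*i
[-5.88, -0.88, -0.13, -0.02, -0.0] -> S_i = -5.88*0.15^i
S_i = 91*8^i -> [91, 728, 5824, 46592, 372736]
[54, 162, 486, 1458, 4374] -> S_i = 54*3^i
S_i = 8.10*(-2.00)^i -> [8.1, -16.2, 32.4, -64.8, 129.6]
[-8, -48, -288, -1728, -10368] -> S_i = -8*6^i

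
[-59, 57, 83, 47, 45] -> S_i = Random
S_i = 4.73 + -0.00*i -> [4.73, 4.73, 4.73, 4.73, 4.73]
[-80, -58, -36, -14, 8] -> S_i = -80 + 22*i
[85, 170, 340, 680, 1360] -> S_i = 85*2^i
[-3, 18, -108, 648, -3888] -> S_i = -3*-6^i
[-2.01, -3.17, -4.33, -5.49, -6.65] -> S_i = -2.01 + -1.16*i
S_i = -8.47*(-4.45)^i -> [-8.47, 37.69, -167.73, 746.39, -3321.42]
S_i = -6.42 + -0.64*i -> [-6.42, -7.06, -7.7, -8.34, -8.98]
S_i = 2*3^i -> [2, 6, 18, 54, 162]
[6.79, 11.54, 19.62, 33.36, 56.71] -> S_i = 6.79*1.70^i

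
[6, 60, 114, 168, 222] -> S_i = 6 + 54*i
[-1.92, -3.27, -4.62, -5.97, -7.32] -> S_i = -1.92 + -1.35*i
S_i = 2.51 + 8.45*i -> [2.51, 10.96, 19.41, 27.86, 36.31]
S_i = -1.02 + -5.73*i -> [-1.02, -6.75, -12.48, -18.21, -23.94]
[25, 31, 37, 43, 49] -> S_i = 25 + 6*i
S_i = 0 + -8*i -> [0, -8, -16, -24, -32]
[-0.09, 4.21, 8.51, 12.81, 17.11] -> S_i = -0.09 + 4.30*i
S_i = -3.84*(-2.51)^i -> [-3.84, 9.64, -24.19, 60.72, -152.41]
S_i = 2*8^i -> [2, 16, 128, 1024, 8192]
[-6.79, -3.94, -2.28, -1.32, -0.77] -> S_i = -6.79*0.58^i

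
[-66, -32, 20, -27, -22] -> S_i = Random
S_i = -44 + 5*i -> [-44, -39, -34, -29, -24]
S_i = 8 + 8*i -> [8, 16, 24, 32, 40]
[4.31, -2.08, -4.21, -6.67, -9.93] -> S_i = Random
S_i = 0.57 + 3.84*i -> [0.57, 4.41, 8.25, 12.09, 15.93]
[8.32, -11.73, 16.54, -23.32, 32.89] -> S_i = 8.32*(-1.41)^i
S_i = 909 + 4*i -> [909, 913, 917, 921, 925]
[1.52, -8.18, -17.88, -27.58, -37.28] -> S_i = 1.52 + -9.70*i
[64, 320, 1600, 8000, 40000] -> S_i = 64*5^i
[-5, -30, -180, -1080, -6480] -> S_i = -5*6^i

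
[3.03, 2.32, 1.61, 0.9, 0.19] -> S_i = 3.03 + -0.71*i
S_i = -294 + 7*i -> [-294, -287, -280, -273, -266]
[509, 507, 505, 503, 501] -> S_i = 509 + -2*i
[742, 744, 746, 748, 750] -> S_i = 742 + 2*i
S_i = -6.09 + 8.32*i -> [-6.09, 2.23, 10.55, 18.87, 27.19]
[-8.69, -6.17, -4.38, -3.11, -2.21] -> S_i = -8.69*0.71^i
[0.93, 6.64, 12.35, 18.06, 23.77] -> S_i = 0.93 + 5.71*i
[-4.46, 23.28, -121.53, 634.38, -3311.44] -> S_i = -4.46*(-5.22)^i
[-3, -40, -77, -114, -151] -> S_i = -3 + -37*i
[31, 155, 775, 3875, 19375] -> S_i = 31*5^i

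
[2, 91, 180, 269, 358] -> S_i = 2 + 89*i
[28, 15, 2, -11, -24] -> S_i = 28 + -13*i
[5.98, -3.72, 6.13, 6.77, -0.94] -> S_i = Random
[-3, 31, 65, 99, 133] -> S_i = -3 + 34*i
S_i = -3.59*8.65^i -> [-3.59, -31.05, -268.61, -2323.5, -20098.28]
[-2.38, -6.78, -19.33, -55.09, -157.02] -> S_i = -2.38*2.85^i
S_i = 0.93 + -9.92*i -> [0.93, -8.99, -18.91, -28.83, -38.75]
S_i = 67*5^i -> [67, 335, 1675, 8375, 41875]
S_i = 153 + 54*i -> [153, 207, 261, 315, 369]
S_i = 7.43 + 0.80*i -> [7.43, 8.23, 9.03, 9.83, 10.63]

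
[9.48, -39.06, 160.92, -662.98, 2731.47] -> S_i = 9.48*(-4.12)^i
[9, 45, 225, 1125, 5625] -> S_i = 9*5^i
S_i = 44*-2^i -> [44, -88, 176, -352, 704]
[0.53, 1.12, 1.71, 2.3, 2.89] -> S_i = 0.53 + 0.59*i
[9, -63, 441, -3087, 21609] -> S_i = 9*-7^i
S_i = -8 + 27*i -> [-8, 19, 46, 73, 100]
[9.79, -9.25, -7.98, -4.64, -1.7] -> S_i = Random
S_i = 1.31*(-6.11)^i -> [1.31, -8.0, 48.91, -298.81, 1825.73]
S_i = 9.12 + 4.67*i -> [9.12, 13.79, 18.46, 23.13, 27.8]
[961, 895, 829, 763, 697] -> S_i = 961 + -66*i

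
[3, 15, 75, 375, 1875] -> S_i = 3*5^i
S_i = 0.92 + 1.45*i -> [0.92, 2.37, 3.82, 5.27, 6.72]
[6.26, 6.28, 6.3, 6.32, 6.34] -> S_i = 6.26 + 0.02*i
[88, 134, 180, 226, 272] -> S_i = 88 + 46*i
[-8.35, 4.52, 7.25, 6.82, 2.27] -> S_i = Random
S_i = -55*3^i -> [-55, -165, -495, -1485, -4455]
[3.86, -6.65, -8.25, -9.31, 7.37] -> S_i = Random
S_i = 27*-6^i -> [27, -162, 972, -5832, 34992]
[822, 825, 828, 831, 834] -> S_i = 822 + 3*i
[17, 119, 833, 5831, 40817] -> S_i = 17*7^i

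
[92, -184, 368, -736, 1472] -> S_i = 92*-2^i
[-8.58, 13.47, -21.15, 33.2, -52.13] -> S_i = -8.58*(-1.57)^i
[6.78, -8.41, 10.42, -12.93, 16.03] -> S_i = 6.78*(-1.24)^i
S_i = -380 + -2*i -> [-380, -382, -384, -386, -388]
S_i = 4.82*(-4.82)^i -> [4.82, -23.23, 111.98, -539.74, 2601.57]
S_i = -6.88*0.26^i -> [-6.88, -1.79, -0.47, -0.12, -0.03]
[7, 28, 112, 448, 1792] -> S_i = 7*4^i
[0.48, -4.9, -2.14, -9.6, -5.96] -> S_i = Random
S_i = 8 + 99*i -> [8, 107, 206, 305, 404]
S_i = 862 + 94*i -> [862, 956, 1050, 1144, 1238]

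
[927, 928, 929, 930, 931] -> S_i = 927 + 1*i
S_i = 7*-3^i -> [7, -21, 63, -189, 567]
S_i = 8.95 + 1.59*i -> [8.95, 10.54, 12.13, 13.72, 15.31]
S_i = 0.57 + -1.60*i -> [0.57, -1.03, -2.63, -4.23, -5.83]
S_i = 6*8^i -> [6, 48, 384, 3072, 24576]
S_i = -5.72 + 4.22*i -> [-5.72, -1.5, 2.72, 6.94, 11.16]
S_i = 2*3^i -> [2, 6, 18, 54, 162]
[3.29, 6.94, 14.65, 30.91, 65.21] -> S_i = 3.29*2.11^i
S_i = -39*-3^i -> [-39, 117, -351, 1053, -3159]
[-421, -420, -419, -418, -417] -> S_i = -421 + 1*i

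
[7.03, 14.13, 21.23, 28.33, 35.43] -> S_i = 7.03 + 7.10*i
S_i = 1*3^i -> [1, 3, 9, 27, 81]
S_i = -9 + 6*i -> [-9, -3, 3, 9, 15]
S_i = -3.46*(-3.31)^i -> [-3.46, 11.45, -37.91, 125.48, -415.33]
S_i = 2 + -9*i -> [2, -7, -16, -25, -34]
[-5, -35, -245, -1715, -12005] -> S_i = -5*7^i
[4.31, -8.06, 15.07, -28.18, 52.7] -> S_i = 4.31*(-1.87)^i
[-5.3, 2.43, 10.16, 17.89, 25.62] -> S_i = -5.30 + 7.73*i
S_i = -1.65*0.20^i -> [-1.65, -0.33, -0.07, -0.01, -0.0]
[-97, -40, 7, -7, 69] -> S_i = Random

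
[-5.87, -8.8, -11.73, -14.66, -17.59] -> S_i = -5.87 + -2.93*i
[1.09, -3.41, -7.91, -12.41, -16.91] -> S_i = 1.09 + -4.50*i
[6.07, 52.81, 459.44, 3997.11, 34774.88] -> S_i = 6.07*8.70^i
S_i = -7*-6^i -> [-7, 42, -252, 1512, -9072]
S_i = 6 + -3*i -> [6, 3, 0, -3, -6]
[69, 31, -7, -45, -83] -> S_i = 69 + -38*i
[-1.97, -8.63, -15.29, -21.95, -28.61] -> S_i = -1.97 + -6.66*i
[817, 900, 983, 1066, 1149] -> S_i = 817 + 83*i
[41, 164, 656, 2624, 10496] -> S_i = 41*4^i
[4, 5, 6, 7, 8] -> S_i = 4 + 1*i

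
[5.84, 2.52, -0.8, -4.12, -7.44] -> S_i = 5.84 + -3.32*i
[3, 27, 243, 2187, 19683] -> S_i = 3*9^i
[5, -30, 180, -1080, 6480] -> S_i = 5*-6^i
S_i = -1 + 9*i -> [-1, 8, 17, 26, 35]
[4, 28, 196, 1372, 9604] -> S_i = 4*7^i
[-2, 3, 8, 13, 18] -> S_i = -2 + 5*i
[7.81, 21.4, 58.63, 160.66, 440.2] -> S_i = 7.81*2.74^i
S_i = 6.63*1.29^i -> [6.63, 8.55, 11.03, 14.23, 18.36]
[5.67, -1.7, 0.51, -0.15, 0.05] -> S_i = 5.67*(-0.30)^i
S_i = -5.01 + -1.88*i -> [-5.01, -6.89, -8.77, -10.65, -12.53]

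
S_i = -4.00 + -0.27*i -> [-4.0, -4.27, -4.54, -4.81, -5.08]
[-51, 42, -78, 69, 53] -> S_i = Random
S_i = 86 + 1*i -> [86, 87, 88, 89, 90]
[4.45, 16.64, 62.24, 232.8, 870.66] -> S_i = 4.45*3.74^i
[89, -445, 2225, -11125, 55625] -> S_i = 89*-5^i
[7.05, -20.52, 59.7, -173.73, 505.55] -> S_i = 7.05*(-2.91)^i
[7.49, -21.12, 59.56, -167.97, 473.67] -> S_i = 7.49*(-2.82)^i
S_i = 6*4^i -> [6, 24, 96, 384, 1536]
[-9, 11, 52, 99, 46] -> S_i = Random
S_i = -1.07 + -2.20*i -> [-1.07, -3.27, -5.47, -7.67, -9.87]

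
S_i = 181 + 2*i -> [181, 183, 185, 187, 189]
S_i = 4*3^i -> [4, 12, 36, 108, 324]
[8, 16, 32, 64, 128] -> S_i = 8*2^i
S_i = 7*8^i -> [7, 56, 448, 3584, 28672]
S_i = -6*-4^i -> [-6, 24, -96, 384, -1536]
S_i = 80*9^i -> [80, 720, 6480, 58320, 524880]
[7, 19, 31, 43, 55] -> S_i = 7 + 12*i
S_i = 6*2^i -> [6, 12, 24, 48, 96]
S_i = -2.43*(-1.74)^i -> [-2.43, 4.23, -7.36, 12.8, -22.27]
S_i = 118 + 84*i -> [118, 202, 286, 370, 454]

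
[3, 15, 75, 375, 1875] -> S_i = 3*5^i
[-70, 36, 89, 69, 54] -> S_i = Random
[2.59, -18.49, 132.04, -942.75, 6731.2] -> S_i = 2.59*(-7.14)^i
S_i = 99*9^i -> [99, 891, 8019, 72171, 649539]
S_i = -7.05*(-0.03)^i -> [-7.05, 0.21, -0.01, 0.0, -0.0]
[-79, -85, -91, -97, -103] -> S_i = -79 + -6*i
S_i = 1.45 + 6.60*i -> [1.45, 8.05, 14.65, 21.25, 27.85]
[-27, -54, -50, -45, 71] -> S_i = Random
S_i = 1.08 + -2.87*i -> [1.08, -1.79, -4.66, -7.53, -10.4]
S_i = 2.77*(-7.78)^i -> [2.77, -21.55, 167.66, -1304.42, 10148.41]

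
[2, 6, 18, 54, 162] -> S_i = 2*3^i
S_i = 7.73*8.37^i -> [7.73, 64.7, 541.54, 4532.69, 37938.6]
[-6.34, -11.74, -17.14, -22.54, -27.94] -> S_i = -6.34 + -5.40*i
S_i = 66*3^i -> [66, 198, 594, 1782, 5346]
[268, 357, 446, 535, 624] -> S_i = 268 + 89*i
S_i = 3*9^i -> [3, 27, 243, 2187, 19683]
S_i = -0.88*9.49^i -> [-0.88, -8.35, -79.25, -752.11, -7137.52]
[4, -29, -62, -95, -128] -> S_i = 4 + -33*i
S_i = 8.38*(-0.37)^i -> [8.38, -3.1, 1.15, -0.42, 0.16]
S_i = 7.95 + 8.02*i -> [7.95, 15.97, 23.99, 32.01, 40.03]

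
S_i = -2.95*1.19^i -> [-2.95, -3.51, -4.18, -4.97, -5.92]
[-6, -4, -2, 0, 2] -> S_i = -6 + 2*i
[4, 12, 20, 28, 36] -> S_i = 4 + 8*i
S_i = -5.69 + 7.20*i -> [-5.69, 1.51, 8.71, 15.91, 23.11]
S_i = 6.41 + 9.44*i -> [6.41, 15.85, 25.29, 34.73, 44.17]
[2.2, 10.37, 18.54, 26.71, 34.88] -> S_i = 2.20 + 8.17*i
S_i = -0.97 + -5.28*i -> [-0.97, -6.25, -11.53, -16.81, -22.09]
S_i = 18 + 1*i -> [18, 19, 20, 21, 22]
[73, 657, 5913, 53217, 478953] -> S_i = 73*9^i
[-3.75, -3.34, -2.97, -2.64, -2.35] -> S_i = -3.75*0.89^i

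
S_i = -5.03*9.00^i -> [-5.03, -45.27, -407.43, -3666.87, -33001.83]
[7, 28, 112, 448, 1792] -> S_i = 7*4^i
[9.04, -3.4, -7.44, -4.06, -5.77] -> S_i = Random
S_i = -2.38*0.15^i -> [-2.38, -0.36, -0.05, -0.01, -0.0]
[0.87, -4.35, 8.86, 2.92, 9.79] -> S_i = Random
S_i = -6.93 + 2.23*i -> [-6.93, -4.7, -2.47, -0.24, 1.99]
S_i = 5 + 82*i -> [5, 87, 169, 251, 333]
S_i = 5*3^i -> [5, 15, 45, 135, 405]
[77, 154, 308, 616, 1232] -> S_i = 77*2^i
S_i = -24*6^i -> [-24, -144, -864, -5184, -31104]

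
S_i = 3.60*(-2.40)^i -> [3.6, -8.64, 20.74, -49.77, 119.44]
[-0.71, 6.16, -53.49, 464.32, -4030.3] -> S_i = -0.71*(-8.68)^i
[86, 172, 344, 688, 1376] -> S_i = 86*2^i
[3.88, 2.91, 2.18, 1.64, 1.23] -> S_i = 3.88*0.75^i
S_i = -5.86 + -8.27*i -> [-5.86, -14.13, -22.4, -30.67, -38.94]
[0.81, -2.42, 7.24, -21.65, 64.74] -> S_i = 0.81*(-2.99)^i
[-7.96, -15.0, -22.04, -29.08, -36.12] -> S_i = -7.96 + -7.04*i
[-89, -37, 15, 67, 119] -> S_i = -89 + 52*i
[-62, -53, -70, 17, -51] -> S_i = Random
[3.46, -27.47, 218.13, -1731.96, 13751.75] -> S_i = 3.46*(-7.94)^i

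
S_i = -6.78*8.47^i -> [-6.78, -57.43, -486.4, -4119.84, -34895.01]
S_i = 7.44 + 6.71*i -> [7.44, 14.15, 20.86, 27.57, 34.28]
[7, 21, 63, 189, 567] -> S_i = 7*3^i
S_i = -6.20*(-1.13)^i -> [-6.2, 7.01, -7.92, 8.95, -10.11]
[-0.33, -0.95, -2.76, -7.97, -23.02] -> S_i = -0.33*2.89^i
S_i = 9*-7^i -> [9, -63, 441, -3087, 21609]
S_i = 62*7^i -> [62, 434, 3038, 21266, 148862]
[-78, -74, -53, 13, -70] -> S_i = Random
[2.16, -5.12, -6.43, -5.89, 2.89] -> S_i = Random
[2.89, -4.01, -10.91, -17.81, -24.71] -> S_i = 2.89 + -6.90*i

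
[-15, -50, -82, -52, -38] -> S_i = Random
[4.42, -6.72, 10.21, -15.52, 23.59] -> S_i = 4.42*(-1.52)^i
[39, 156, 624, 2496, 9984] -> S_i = 39*4^i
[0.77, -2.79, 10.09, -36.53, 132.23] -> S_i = 0.77*(-3.62)^i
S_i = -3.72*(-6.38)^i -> [-3.72, 23.73, -151.42, 966.06, -6163.48]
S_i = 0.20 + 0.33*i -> [0.2, 0.53, 0.86, 1.19, 1.52]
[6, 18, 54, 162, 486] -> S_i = 6*3^i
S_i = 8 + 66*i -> [8, 74, 140, 206, 272]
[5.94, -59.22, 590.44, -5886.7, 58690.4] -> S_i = 5.94*(-9.97)^i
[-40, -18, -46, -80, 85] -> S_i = Random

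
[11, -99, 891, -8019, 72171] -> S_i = 11*-9^i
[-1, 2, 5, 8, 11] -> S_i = -1 + 3*i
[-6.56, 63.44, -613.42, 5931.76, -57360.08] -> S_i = -6.56*(-9.67)^i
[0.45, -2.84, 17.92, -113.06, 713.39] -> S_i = 0.45*(-6.31)^i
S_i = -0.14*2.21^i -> [-0.14, -0.31, -0.68, -1.51, -3.34]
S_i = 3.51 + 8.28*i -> [3.51, 11.79, 20.07, 28.35, 36.63]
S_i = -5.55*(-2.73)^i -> [-5.55, 15.15, -41.36, 112.92, -308.28]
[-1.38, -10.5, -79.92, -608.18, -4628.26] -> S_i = -1.38*7.61^i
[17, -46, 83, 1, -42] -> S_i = Random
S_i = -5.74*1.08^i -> [-5.74, -6.2, -6.7, -7.23, -7.81]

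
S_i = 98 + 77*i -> [98, 175, 252, 329, 406]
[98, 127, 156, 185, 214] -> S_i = 98 + 29*i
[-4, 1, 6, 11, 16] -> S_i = -4 + 5*i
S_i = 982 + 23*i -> [982, 1005, 1028, 1051, 1074]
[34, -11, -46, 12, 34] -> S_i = Random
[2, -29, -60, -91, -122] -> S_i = 2 + -31*i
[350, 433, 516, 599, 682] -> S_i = 350 + 83*i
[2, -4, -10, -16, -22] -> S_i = 2 + -6*i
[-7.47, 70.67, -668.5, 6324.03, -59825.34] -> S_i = -7.47*(-9.46)^i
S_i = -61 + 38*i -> [-61, -23, 15, 53, 91]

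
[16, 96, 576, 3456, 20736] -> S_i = 16*6^i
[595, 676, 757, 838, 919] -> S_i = 595 + 81*i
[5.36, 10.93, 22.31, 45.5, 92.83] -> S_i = 5.36*2.04^i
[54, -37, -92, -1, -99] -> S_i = Random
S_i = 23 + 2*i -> [23, 25, 27, 29, 31]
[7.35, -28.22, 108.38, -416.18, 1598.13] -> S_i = 7.35*(-3.84)^i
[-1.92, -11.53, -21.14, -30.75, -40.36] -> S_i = -1.92 + -9.61*i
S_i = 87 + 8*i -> [87, 95, 103, 111, 119]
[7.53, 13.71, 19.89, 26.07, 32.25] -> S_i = 7.53 + 6.18*i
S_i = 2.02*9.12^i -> [2.02, 18.42, 168.01, 1532.27, 13974.32]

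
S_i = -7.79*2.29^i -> [-7.79, -17.84, -40.85, -93.55, -214.23]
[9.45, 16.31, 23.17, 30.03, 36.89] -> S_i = 9.45 + 6.86*i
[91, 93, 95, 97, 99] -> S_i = 91 + 2*i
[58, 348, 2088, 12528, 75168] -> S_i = 58*6^i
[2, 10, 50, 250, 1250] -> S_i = 2*5^i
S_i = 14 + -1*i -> [14, 13, 12, 11, 10]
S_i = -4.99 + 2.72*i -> [-4.99, -2.27, 0.45, 3.17, 5.89]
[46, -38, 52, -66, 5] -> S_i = Random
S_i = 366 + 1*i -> [366, 367, 368, 369, 370]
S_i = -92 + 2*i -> [-92, -90, -88, -86, -84]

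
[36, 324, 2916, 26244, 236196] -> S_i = 36*9^i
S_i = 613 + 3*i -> [613, 616, 619, 622, 625]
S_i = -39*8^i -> [-39, -312, -2496, -19968, -159744]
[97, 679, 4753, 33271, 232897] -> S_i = 97*7^i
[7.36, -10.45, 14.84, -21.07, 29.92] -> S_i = 7.36*(-1.42)^i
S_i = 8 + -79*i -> [8, -71, -150, -229, -308]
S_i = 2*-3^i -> [2, -6, 18, -54, 162]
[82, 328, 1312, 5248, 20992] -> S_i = 82*4^i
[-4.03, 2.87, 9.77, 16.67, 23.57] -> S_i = -4.03 + 6.90*i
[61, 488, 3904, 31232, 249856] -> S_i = 61*8^i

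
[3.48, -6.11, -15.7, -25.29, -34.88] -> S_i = 3.48 + -9.59*i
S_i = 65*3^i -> [65, 195, 585, 1755, 5265]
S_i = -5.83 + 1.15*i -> [-5.83, -4.68, -3.53, -2.38, -1.23]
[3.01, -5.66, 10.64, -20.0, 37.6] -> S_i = 3.01*(-1.88)^i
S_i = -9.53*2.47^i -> [-9.53, -23.54, -58.14, -143.61, -354.72]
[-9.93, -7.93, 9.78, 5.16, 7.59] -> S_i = Random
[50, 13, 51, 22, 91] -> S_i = Random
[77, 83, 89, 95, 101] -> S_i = 77 + 6*i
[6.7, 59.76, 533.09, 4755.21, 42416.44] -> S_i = 6.70*8.92^i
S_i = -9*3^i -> [-9, -27, -81, -243, -729]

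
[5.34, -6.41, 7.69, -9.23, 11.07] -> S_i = 5.34*(-1.20)^i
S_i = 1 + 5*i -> [1, 6, 11, 16, 21]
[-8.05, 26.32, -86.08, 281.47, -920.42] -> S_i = -8.05*(-3.27)^i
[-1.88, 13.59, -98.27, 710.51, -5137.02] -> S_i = -1.88*(-7.23)^i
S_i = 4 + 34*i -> [4, 38, 72, 106, 140]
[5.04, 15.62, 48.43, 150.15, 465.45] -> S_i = 5.04*3.10^i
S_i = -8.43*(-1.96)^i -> [-8.43, 16.52, -32.38, 63.47, -124.41]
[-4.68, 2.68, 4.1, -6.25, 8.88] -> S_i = Random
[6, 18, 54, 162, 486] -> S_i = 6*3^i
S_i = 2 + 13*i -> [2, 15, 28, 41, 54]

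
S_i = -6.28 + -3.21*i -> [-6.28, -9.49, -12.7, -15.91, -19.12]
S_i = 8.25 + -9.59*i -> [8.25, -1.34, -10.93, -20.52, -30.11]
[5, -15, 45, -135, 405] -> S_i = 5*-3^i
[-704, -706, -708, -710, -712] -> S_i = -704 + -2*i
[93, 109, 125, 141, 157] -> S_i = 93 + 16*i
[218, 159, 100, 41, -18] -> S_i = 218 + -59*i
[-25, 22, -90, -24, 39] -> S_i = Random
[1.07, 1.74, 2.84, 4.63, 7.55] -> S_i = 1.07*1.63^i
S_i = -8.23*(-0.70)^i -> [-8.23, 5.76, -4.03, 2.82, -1.98]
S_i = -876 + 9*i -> [-876, -867, -858, -849, -840]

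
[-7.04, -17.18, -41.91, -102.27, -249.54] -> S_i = -7.04*2.44^i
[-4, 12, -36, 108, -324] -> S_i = -4*-3^i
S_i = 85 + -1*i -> [85, 84, 83, 82, 81]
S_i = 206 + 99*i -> [206, 305, 404, 503, 602]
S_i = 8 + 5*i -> [8, 13, 18, 23, 28]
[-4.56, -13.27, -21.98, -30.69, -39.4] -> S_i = -4.56 + -8.71*i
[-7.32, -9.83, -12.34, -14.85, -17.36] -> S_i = -7.32 + -2.51*i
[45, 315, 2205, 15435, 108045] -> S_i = 45*7^i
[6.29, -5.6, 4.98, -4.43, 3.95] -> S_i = 6.29*(-0.89)^i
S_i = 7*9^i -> [7, 63, 567, 5103, 45927]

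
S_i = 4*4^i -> [4, 16, 64, 256, 1024]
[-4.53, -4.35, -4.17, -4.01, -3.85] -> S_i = -4.53*0.96^i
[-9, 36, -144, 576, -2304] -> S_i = -9*-4^i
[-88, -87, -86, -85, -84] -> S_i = -88 + 1*i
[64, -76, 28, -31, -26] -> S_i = Random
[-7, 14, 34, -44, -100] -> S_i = Random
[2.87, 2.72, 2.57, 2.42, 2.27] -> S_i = 2.87 + -0.15*i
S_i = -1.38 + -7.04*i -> [-1.38, -8.42, -15.46, -22.5, -29.54]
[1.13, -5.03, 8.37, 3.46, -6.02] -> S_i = Random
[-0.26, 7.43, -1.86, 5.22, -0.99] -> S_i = Random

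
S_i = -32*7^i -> [-32, -224, -1568, -10976, -76832]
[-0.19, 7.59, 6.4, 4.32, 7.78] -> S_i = Random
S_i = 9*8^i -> [9, 72, 576, 4608, 36864]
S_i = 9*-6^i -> [9, -54, 324, -1944, 11664]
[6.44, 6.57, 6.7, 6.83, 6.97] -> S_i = 6.44*1.02^i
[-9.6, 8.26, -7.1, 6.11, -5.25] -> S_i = -9.60*(-0.86)^i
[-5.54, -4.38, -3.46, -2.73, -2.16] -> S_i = -5.54*0.79^i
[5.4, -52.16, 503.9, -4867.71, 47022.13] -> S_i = 5.40*(-9.66)^i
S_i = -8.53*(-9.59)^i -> [-8.53, 81.8, -784.49, 7523.24, -72147.86]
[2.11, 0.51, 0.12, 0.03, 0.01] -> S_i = 2.11*0.24^i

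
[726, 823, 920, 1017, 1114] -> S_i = 726 + 97*i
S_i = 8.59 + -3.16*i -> [8.59, 5.43, 2.27, -0.89, -4.05]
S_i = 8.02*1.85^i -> [8.02, 14.84, 27.45, 50.78, 93.94]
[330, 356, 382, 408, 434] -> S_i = 330 + 26*i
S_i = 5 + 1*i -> [5, 6, 7, 8, 9]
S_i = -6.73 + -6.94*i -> [-6.73, -13.67, -20.61, -27.55, -34.49]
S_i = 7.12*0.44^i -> [7.12, 3.13, 1.38, 0.61, 0.27]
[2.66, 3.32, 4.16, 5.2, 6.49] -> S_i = 2.66*1.25^i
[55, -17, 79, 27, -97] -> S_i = Random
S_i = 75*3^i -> [75, 225, 675, 2025, 6075]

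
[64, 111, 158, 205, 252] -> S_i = 64 + 47*i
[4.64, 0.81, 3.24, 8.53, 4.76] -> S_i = Random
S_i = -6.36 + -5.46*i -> [-6.36, -11.82, -17.28, -22.74, -28.2]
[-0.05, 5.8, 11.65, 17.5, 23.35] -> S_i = -0.05 + 5.85*i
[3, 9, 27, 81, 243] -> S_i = 3*3^i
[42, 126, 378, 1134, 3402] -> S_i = 42*3^i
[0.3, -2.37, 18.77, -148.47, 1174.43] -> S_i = 0.30*(-7.91)^i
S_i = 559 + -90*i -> [559, 469, 379, 289, 199]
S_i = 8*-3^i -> [8, -24, 72, -216, 648]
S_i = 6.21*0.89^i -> [6.21, 5.53, 4.92, 4.38, 3.9]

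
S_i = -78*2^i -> [-78, -156, -312, -624, -1248]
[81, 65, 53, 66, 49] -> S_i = Random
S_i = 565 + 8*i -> [565, 573, 581, 589, 597]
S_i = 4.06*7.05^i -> [4.06, 28.62, 201.79, 1422.63, 10029.57]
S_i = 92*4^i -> [92, 368, 1472, 5888, 23552]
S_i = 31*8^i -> [31, 248, 1984, 15872, 126976]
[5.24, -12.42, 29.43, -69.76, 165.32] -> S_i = 5.24*(-2.37)^i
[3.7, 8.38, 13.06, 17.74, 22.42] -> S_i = 3.70 + 4.68*i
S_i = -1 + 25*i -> [-1, 24, 49, 74, 99]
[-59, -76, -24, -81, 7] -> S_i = Random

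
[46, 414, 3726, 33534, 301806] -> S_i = 46*9^i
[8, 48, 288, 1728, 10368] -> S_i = 8*6^i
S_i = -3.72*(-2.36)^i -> [-3.72, 8.78, -20.72, 48.9, -115.4]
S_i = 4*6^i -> [4, 24, 144, 864, 5184]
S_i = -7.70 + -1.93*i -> [-7.7, -9.63, -11.56, -13.49, -15.42]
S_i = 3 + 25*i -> [3, 28, 53, 78, 103]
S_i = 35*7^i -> [35, 245, 1715, 12005, 84035]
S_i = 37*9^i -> [37, 333, 2997, 26973, 242757]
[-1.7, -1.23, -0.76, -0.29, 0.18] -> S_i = -1.70 + 0.47*i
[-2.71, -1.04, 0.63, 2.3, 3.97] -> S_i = -2.71 + 1.67*i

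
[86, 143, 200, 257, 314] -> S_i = 86 + 57*i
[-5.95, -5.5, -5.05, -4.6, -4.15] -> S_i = -5.95 + 0.45*i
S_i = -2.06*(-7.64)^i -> [-2.06, 15.74, -120.24, 918.64, -7018.44]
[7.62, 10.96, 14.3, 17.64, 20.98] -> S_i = 7.62 + 3.34*i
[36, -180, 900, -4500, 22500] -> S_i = 36*-5^i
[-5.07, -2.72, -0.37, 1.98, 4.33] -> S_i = -5.07 + 2.35*i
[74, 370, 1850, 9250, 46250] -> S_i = 74*5^i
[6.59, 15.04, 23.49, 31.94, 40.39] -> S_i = 6.59 + 8.45*i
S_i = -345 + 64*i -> [-345, -281, -217, -153, -89]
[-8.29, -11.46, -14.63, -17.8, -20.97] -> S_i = -8.29 + -3.17*i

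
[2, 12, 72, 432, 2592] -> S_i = 2*6^i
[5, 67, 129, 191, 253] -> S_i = 5 + 62*i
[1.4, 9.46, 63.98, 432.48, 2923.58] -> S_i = 1.40*6.76^i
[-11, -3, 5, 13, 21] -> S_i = -11 + 8*i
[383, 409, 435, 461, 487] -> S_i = 383 + 26*i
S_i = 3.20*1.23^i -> [3.2, 3.94, 4.84, 5.95, 7.32]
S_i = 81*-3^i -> [81, -243, 729, -2187, 6561]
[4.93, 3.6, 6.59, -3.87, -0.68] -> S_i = Random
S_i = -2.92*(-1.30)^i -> [-2.92, 3.8, -4.93, 6.42, -8.34]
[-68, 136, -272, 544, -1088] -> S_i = -68*-2^i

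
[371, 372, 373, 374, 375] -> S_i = 371 + 1*i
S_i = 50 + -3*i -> [50, 47, 44, 41, 38]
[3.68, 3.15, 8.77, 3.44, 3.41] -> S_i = Random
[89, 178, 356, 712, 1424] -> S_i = 89*2^i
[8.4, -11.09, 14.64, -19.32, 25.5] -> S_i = 8.40*(-1.32)^i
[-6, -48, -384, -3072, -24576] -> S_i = -6*8^i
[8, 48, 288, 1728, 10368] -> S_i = 8*6^i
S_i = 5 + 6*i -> [5, 11, 17, 23, 29]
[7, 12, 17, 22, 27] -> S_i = 7 + 5*i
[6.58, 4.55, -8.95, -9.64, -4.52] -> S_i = Random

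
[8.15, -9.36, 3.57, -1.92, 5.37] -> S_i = Random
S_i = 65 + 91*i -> [65, 156, 247, 338, 429]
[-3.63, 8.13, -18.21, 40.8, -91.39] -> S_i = -3.63*(-2.24)^i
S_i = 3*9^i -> [3, 27, 243, 2187, 19683]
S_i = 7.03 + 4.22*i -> [7.03, 11.25, 15.47, 19.69, 23.91]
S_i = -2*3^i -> [-2, -6, -18, -54, -162]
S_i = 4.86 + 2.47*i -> [4.86, 7.33, 9.8, 12.27, 14.74]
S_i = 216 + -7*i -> [216, 209, 202, 195, 188]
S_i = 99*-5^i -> [99, -495, 2475, -12375, 61875]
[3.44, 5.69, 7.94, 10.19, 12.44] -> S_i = 3.44 + 2.25*i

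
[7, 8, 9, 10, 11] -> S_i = 7 + 1*i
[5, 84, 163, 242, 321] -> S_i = 5 + 79*i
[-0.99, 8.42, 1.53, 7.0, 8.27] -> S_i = Random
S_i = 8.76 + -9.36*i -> [8.76, -0.6, -9.96, -19.32, -28.68]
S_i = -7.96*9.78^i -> [-7.96, -77.85, -761.36, -7446.11, -72822.99]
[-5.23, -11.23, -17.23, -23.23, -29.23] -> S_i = -5.23 + -6.00*i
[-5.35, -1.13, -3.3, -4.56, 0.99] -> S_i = Random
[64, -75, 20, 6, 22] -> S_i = Random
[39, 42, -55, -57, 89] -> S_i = Random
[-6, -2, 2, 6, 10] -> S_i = -6 + 4*i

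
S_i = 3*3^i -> [3, 9, 27, 81, 243]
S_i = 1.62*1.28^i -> [1.62, 2.07, 2.65, 3.4, 4.35]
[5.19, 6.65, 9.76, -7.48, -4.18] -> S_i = Random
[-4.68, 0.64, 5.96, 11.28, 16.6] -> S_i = -4.68 + 5.32*i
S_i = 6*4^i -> [6, 24, 96, 384, 1536]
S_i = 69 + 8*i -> [69, 77, 85, 93, 101]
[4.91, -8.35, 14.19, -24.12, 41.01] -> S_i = 4.91*(-1.70)^i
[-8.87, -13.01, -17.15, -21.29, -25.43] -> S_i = -8.87 + -4.14*i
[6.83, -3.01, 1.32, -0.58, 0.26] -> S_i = 6.83*(-0.44)^i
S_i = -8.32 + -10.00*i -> [-8.32, -18.32, -28.32, -38.32, -48.32]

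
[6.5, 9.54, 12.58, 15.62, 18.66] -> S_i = 6.50 + 3.04*i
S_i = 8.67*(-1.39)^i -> [8.67, -12.05, 16.75, -23.28, 32.37]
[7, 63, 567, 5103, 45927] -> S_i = 7*9^i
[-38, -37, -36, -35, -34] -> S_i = -38 + 1*i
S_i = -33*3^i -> [-33, -99, -297, -891, -2673]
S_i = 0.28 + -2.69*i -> [0.28, -2.41, -5.1, -7.79, -10.48]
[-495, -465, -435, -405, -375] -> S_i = -495 + 30*i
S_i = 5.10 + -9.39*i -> [5.1, -4.29, -13.68, -23.07, -32.46]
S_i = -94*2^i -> [-94, -188, -376, -752, -1504]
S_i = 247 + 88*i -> [247, 335, 423, 511, 599]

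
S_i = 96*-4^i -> [96, -384, 1536, -6144, 24576]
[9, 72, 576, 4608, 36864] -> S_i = 9*8^i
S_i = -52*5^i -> [-52, -260, -1300, -6500, -32500]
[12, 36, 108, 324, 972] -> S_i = 12*3^i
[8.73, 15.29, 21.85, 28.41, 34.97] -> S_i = 8.73 + 6.56*i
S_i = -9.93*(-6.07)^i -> [-9.93, 60.28, -365.87, 2220.83, -13480.44]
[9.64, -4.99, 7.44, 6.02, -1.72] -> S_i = Random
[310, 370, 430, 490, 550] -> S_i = 310 + 60*i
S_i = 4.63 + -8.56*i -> [4.63, -3.93, -12.49, -21.05, -29.61]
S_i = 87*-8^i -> [87, -696, 5568, -44544, 356352]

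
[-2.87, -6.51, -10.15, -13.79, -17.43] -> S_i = -2.87 + -3.64*i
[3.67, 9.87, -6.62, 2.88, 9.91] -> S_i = Random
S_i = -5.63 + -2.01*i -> [-5.63, -7.64, -9.65, -11.66, -13.67]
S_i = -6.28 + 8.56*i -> [-6.28, 2.28, 10.84, 19.4, 27.96]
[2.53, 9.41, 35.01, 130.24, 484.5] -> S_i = 2.53*3.72^i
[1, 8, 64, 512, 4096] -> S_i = 1*8^i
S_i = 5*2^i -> [5, 10, 20, 40, 80]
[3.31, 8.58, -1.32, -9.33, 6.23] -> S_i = Random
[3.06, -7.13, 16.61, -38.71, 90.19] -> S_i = 3.06*(-2.33)^i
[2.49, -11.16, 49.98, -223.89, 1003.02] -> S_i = 2.49*(-4.48)^i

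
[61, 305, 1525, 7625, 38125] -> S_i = 61*5^i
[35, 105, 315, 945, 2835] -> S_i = 35*3^i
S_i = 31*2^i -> [31, 62, 124, 248, 496]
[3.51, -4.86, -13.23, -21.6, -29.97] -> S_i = 3.51 + -8.37*i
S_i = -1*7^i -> [-1, -7, -49, -343, -2401]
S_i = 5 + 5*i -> [5, 10, 15, 20, 25]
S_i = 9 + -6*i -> [9, 3, -3, -9, -15]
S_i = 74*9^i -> [74, 666, 5994, 53946, 485514]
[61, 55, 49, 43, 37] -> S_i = 61 + -6*i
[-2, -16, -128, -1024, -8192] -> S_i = -2*8^i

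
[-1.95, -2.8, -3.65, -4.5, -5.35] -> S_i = -1.95 + -0.85*i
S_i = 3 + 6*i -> [3, 9, 15, 21, 27]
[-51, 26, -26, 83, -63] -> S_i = Random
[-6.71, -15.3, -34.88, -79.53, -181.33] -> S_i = -6.71*2.28^i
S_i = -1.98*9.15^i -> [-1.98, -18.12, -165.77, -1516.8, -13878.72]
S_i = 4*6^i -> [4, 24, 144, 864, 5184]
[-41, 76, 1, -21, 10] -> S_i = Random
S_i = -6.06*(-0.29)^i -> [-6.06, 1.76, -0.51, 0.15, -0.04]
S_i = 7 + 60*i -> [7, 67, 127, 187, 247]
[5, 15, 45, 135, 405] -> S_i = 5*3^i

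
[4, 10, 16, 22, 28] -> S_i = 4 + 6*i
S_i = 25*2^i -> [25, 50, 100, 200, 400]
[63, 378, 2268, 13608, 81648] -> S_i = 63*6^i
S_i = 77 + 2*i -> [77, 79, 81, 83, 85]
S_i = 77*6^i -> [77, 462, 2772, 16632, 99792]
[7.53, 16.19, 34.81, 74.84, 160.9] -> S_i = 7.53*2.15^i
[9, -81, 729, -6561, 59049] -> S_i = 9*-9^i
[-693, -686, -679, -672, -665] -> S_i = -693 + 7*i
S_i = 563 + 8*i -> [563, 571, 579, 587, 595]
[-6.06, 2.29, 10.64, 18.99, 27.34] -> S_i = -6.06 + 8.35*i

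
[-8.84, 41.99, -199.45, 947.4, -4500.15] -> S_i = -8.84*(-4.75)^i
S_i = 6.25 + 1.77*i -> [6.25, 8.02, 9.79, 11.56, 13.33]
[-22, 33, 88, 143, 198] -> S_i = -22 + 55*i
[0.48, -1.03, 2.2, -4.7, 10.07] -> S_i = 0.48*(-2.14)^i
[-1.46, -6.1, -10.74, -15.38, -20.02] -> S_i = -1.46 + -4.64*i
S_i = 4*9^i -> [4, 36, 324, 2916, 26244]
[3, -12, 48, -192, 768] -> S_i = 3*-4^i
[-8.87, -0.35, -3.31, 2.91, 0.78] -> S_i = Random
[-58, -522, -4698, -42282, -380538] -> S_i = -58*9^i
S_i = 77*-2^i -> [77, -154, 308, -616, 1232]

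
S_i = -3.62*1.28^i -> [-3.62, -4.63, -5.93, -7.59, -9.72]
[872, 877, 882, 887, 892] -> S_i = 872 + 5*i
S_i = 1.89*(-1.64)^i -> [1.89, -3.1, 5.08, -8.34, 13.67]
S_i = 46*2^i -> [46, 92, 184, 368, 736]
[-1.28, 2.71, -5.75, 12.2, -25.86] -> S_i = -1.28*(-2.12)^i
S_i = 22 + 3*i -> [22, 25, 28, 31, 34]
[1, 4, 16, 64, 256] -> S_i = 1*4^i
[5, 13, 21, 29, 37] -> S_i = 5 + 8*i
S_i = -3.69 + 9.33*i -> [-3.69, 5.64, 14.97, 24.3, 33.63]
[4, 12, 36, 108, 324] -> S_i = 4*3^i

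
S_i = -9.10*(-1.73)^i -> [-9.1, 15.74, -27.24, 47.12, -81.51]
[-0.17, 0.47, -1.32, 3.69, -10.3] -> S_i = -0.17*(-2.79)^i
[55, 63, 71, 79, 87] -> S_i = 55 + 8*i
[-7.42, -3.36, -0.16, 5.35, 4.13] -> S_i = Random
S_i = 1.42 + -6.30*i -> [1.42, -4.88, -11.18, -17.48, -23.78]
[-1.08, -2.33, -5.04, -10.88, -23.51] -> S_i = -1.08*2.16^i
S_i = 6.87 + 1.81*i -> [6.87, 8.68, 10.49, 12.3, 14.11]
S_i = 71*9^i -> [71, 639, 5751, 51759, 465831]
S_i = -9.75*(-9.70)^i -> [-9.75, 94.57, -917.38, 8898.56, -86316.05]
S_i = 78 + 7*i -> [78, 85, 92, 99, 106]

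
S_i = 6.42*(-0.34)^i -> [6.42, -2.18, 0.74, -0.25, 0.09]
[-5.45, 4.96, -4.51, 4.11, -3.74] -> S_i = -5.45*(-0.91)^i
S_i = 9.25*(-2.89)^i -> [9.25, -26.73, 77.26, -223.27, 645.26]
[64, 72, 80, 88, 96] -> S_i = 64 + 8*i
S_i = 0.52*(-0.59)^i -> [0.52, -0.31, 0.18, -0.11, 0.06]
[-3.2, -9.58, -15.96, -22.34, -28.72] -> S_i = -3.20 + -6.38*i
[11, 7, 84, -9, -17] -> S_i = Random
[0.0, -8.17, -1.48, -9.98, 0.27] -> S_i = Random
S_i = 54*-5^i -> [54, -270, 1350, -6750, 33750]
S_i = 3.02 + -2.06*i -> [3.02, 0.96, -1.1, -3.16, -5.22]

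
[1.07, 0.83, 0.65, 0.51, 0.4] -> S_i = 1.07*0.78^i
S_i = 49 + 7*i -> [49, 56, 63, 70, 77]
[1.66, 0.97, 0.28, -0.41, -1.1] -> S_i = 1.66 + -0.69*i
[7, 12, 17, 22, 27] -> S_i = 7 + 5*i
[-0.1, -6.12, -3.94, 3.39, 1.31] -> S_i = Random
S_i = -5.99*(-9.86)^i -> [-5.99, 59.06, -582.35, 5741.93, -56615.39]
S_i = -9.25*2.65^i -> [-9.25, -24.51, -64.96, -172.14, -456.17]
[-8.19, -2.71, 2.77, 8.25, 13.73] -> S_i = -8.19 + 5.48*i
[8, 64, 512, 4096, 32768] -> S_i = 8*8^i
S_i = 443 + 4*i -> [443, 447, 451, 455, 459]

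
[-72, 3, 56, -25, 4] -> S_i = Random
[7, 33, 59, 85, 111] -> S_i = 7 + 26*i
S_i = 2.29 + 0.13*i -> [2.29, 2.42, 2.55, 2.68, 2.81]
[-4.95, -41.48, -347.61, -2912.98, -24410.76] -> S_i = -4.95*8.38^i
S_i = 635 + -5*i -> [635, 630, 625, 620, 615]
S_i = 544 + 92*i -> [544, 636, 728, 820, 912]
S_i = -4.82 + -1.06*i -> [-4.82, -5.88, -6.94, -8.0, -9.06]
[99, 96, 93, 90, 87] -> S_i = 99 + -3*i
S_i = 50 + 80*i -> [50, 130, 210, 290, 370]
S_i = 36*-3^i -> [36, -108, 324, -972, 2916]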